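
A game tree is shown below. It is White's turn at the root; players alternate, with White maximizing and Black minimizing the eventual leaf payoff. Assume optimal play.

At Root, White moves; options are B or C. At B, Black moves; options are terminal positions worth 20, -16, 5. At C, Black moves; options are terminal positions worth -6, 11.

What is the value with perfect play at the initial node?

-6

B (Black): min(20, -16, 5) = -16
C (Black): min(-6, 11) = -6
Root (White): max(-16, -6) = -6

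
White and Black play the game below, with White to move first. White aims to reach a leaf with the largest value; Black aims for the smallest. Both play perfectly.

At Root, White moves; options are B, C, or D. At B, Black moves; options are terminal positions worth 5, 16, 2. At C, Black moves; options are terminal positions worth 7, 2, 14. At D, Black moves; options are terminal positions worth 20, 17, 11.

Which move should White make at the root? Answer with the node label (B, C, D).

B (Black): min(5, 16, 2) = 2
C (Black): min(7, 2, 14) = 2
D (Black): min(20, 17, 11) = 11
Root (White): max(2, 2, 11) = 11
White picks the child with the highest value: D (value 11).

D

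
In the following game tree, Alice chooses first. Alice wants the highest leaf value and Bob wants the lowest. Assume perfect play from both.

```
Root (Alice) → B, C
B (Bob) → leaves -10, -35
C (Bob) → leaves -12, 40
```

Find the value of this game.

B (Bob): min(-10, -35) = -35
C (Bob): min(-12, 40) = -12
Root (Alice): max(-35, -12) = -12

-12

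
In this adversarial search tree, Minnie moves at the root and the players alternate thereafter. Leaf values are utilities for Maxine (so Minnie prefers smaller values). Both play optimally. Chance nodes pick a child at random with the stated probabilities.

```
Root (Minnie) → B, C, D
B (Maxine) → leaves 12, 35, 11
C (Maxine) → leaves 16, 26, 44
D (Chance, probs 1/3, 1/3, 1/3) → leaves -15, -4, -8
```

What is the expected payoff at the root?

-9

B (Maxine): max(12, 35, 11) = 35
C (Maxine): max(16, 26, 44) = 44
D (Chance): 1/3·-15 + 1/3·-4 + 1/3·-8 = -9
Root (Minnie): min(35, 44, -9) = -9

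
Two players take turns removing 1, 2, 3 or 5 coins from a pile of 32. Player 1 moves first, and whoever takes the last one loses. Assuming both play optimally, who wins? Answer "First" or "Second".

First

Mark each pile size as W (mover wins) or L (mover loses):
i:   0  1  2  3  4  5  6  7  8  9 10 11 12 13 14 15 16 17 18 19 20 21 22 23 24 25 26 27 28 29 30 31 32
     W  L  W  W  W  L  W  W  W  L  W  W  W  L  W  W  W  L  W  W  W  L  W  W  W  L  W  W  W  L  W  W  W
Position 32 is W, so the first player wins.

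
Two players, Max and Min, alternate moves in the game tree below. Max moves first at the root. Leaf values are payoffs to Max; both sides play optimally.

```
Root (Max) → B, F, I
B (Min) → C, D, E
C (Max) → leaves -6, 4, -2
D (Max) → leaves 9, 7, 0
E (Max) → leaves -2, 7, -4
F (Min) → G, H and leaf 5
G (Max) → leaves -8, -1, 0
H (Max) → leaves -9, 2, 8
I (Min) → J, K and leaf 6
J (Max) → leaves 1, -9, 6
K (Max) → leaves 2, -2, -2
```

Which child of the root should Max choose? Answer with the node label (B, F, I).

B

C (Max): max(-6, 4, -2) = 4
D (Max): max(9, 7, 0) = 9
E (Max): max(-2, 7, -4) = 7
B (Min): min(4, 9, 7) = 4
G (Max): max(-8, -1, 0) = 0
H (Max): max(-9, 2, 8) = 8
F (Min): min(0, 8, 5) = 0
J (Max): max(1, -9, 6) = 6
K (Max): max(2, -2, -2) = 2
I (Min): min(6, 2, 6) = 2
Root (Max): max(4, 0, 2) = 4
Max picks the child with the highest value: B (value 4).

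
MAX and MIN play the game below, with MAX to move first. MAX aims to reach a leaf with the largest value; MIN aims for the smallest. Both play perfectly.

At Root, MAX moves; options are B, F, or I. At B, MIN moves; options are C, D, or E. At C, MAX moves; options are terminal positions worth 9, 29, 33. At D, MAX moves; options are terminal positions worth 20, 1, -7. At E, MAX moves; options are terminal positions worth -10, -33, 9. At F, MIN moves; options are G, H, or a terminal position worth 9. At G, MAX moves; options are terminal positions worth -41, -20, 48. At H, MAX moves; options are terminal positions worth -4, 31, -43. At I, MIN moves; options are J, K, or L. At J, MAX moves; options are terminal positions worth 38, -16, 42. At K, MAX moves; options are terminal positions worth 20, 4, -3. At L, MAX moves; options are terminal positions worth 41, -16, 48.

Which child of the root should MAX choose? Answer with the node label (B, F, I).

I

C (MAX): max(9, 29, 33) = 33
D (MAX): max(20, 1, -7) = 20
E (MAX): max(-10, -33, 9) = 9
B (MIN): min(33, 20, 9) = 9
G (MAX): max(-41, -20, 48) = 48
H (MAX): max(-4, 31, -43) = 31
F (MIN): min(48, 31, 9) = 9
J (MAX): max(38, -16, 42) = 42
K (MAX): max(20, 4, -3) = 20
L (MAX): max(41, -16, 48) = 48
I (MIN): min(42, 20, 48) = 20
Root (MAX): max(9, 9, 20) = 20
MAX picks the child with the highest value: I (value 20).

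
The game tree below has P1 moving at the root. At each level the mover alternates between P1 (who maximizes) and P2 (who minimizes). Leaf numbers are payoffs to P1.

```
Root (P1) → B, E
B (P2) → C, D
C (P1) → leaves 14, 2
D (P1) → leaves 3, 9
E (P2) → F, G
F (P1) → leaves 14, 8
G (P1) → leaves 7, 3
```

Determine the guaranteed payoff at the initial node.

C (P1): max(14, 2) = 14
D (P1): max(3, 9) = 9
B (P2): min(14, 9) = 9
F (P1): max(14, 8) = 14
G (P1): max(7, 3) = 7
E (P2): min(14, 7) = 7
Root (P1): max(9, 7) = 9

9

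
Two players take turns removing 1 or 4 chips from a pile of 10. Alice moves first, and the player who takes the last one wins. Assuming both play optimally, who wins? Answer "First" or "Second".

Positions where the player to move wins (W) vs loses (L):
i:   0  1  2  3  4  5  6  7  8  9 10
     L  W  L  W  W  L  W  L  W  W  L
Position 10 is L, so the second player wins.

Second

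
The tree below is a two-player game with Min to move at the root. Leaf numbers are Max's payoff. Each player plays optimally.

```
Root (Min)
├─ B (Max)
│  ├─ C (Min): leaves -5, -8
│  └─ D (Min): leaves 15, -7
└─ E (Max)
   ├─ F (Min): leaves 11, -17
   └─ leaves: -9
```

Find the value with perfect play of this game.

-9

C (Min): min(-5, -8) = -8
D (Min): min(15, -7) = -7
B (Max): max(-8, -7) = -7
F (Min): min(11, -17) = -17
E (Max): max(-17, -9) = -9
Root (Min): min(-7, -9) = -9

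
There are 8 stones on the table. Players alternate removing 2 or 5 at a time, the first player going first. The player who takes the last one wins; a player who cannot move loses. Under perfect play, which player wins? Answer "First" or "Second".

i:   0  1  2  3  4  5  6  7  8
     L  L  W  W  L  W  W  L  L
Position 8 is L, so the second player wins.

Second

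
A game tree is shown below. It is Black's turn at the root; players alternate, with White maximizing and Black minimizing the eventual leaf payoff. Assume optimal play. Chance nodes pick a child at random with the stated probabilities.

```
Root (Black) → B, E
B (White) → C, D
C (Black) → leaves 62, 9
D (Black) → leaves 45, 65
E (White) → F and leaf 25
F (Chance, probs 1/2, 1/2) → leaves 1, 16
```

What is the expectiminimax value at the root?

25

C (Black): min(62, 9) = 9
D (Black): min(45, 65) = 45
B (White): max(9, 45) = 45
F (Chance): 1/2·1 + 1/2·16 = 8.5
E (White): max(8.5, 25) = 25
Root (Black): min(45, 25) = 25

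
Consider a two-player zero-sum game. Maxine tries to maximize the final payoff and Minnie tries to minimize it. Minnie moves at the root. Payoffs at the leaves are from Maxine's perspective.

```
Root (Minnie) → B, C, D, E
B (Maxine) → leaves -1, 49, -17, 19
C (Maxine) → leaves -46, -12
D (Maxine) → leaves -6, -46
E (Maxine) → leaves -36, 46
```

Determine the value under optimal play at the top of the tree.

B (Maxine): max(-1, 49, -17, 19) = 49
C (Maxine): max(-46, -12) = -12
D (Maxine): max(-6, -46) = -6
E (Maxine): max(-36, 46) = 46
Root (Minnie): min(49, -12, -6, 46) = -12

-12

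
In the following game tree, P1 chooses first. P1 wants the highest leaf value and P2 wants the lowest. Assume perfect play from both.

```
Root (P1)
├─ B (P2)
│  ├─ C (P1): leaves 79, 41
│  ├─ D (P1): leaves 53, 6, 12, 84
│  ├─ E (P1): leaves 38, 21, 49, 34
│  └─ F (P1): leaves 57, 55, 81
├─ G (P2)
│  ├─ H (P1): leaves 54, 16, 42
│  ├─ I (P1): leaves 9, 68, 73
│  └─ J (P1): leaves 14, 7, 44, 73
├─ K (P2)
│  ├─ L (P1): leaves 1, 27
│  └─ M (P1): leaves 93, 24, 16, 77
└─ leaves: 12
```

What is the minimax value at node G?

H: max(54, 16, 42) = 54
I: max(9, 68, 73) = 73
J: max(14, 7, 44, 73) = 73
G: min(54, 73, 73) = 54

54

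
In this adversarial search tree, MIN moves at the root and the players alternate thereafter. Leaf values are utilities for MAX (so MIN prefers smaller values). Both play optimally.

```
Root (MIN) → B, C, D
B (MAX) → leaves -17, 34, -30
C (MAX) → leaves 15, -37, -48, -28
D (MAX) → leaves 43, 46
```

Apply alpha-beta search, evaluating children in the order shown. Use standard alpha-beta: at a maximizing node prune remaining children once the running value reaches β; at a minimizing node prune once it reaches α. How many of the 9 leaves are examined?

8

B [α=-∞,β=+∞]: v=34
C [α=-∞,β=34]: v=15
D [α=-∞,β=15]: v=43 after child 1 ≥ β → β-cutoff, skip 1
Root [α=-∞,β=+∞]: v=15
Leaves evaluated: 8 of 9.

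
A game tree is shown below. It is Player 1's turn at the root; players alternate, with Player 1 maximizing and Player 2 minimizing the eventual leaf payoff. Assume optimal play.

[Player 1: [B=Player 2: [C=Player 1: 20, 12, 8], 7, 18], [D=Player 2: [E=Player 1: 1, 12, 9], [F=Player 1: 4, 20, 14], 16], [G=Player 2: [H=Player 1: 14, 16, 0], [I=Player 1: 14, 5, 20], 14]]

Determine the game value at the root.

14

C (Player 1): max(20, 12, 8) = 20
B (Player 2): min(20, 7, 18) = 7
E (Player 1): max(1, 12, 9) = 12
F (Player 1): max(4, 20, 14) = 20
D (Player 2): min(12, 20, 16) = 12
H (Player 1): max(14, 16, 0) = 16
I (Player 1): max(14, 5, 20) = 20
G (Player 2): min(16, 20, 14) = 14
Root (Player 1): max(7, 12, 14) = 14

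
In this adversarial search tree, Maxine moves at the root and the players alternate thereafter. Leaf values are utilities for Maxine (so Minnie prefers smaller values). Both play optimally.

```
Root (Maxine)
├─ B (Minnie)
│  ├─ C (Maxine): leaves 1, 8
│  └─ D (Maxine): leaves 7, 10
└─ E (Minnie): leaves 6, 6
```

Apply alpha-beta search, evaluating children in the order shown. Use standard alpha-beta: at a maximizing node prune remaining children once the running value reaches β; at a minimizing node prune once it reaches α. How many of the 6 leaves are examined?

C [α=-∞,β=+∞]: v=8
D [α=-∞,β=8]: v=10
B [α=-∞,β=+∞]: v=8
E [α=8,β=+∞]: v=6 after child 1 ≤ α → α-cutoff, skip 1
Root [α=-∞,β=+∞]: v=8
Leaves evaluated: 5 of 6.

5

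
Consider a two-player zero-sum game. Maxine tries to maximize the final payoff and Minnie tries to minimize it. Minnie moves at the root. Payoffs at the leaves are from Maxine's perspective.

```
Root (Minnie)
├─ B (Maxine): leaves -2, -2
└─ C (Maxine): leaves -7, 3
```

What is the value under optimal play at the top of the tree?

-2

B (Maxine): max(-2, -2) = -2
C (Maxine): max(-7, 3) = 3
Root (Minnie): min(-2, 3) = -2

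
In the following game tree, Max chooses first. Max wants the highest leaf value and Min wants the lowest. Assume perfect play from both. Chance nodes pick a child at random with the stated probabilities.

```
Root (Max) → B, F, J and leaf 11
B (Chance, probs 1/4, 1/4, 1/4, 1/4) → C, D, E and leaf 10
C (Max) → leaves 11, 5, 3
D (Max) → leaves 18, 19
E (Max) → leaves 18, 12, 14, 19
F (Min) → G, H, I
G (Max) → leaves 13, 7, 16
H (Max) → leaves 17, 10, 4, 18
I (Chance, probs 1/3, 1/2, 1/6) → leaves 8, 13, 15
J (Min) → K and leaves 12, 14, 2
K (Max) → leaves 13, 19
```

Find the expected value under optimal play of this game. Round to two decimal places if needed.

14.75

C (Max): max(11, 5, 3) = 11
D (Max): max(18, 19) = 19
E (Max): max(18, 12, 14, 19) = 19
B (Chance): 1/4·11 + 1/4·19 + 1/4·19 + 1/4·10 = 14.75
G (Max): max(13, 7, 16) = 16
H (Max): max(17, 10, 4, 18) = 18
I (Chance): 1/3·8 + 1/2·13 + 1/6·15 = 11.67
F (Min): min(16, 18, 11.67) = 11.67
K (Max): max(13, 19) = 19
J (Min): min(19, 12, 14, 2) = 2
Root (Max): max(14.75, 11.67, 2, 11) = 14.75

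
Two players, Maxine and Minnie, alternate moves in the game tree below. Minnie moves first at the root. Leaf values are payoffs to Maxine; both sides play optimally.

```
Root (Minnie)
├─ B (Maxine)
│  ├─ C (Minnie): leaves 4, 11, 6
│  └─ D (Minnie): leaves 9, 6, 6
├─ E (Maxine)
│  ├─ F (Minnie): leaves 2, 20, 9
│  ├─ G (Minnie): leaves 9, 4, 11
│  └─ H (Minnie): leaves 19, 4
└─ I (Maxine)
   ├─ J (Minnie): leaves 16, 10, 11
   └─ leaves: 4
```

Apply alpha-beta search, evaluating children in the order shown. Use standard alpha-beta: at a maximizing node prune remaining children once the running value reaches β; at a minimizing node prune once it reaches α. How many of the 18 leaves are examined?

C [α=-∞,β=+∞]: v=4
D [α=4,β=+∞]: v=6
B [α=-∞,β=+∞]: v=6
F [α=-∞,β=6]: v=2
G [α=2,β=6]: v=4
H [α=4,β=6]: v=4
E [α=-∞,β=6]: v=4
J [α=-∞,β=4]: v=10
I [α=-∞,β=4]: v=10 after child 1 ≥ β → β-cutoff, skip 1
Root [α=-∞,β=+∞]: v=4
Leaves evaluated: 17 of 18.

17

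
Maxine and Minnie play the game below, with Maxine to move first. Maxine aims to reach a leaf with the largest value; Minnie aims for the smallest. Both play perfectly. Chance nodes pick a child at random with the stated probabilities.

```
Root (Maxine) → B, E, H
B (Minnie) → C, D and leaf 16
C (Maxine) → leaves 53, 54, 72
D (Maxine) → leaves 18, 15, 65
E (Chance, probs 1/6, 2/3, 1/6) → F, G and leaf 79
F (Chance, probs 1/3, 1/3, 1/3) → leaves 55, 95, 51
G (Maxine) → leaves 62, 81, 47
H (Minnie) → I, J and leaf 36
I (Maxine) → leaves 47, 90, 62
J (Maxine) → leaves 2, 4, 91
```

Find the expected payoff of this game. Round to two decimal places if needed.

78.33

C (Maxine): max(53, 54, 72) = 72
D (Maxine): max(18, 15, 65) = 65
B (Minnie): min(72, 65, 16) = 16
F (Chance): 1/3·55 + 1/3·95 + 1/3·51 = 67
G (Maxine): max(62, 81, 47) = 81
E (Chance): 1/6·67 + 2/3·81 + 1/6·79 = 78.33
I (Maxine): max(47, 90, 62) = 90
J (Maxine): max(2, 4, 91) = 91
H (Minnie): min(90, 91, 36) = 36
Root (Maxine): max(16, 78.33, 36) = 78.33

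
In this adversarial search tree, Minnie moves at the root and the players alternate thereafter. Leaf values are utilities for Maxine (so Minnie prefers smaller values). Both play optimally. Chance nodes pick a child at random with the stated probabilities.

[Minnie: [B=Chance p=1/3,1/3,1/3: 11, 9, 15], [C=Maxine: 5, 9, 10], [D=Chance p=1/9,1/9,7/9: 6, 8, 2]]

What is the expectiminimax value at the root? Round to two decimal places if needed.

B (Chance): 1/3·11 + 1/3·9 + 1/3·15 = 11.67
C (Maxine): max(5, 9, 10) = 10
D (Chance): 1/9·6 + 1/9·8 + 7/9·2 = 3.11
Root (Minnie): min(11.67, 10, 3.11) = 3.11

3.11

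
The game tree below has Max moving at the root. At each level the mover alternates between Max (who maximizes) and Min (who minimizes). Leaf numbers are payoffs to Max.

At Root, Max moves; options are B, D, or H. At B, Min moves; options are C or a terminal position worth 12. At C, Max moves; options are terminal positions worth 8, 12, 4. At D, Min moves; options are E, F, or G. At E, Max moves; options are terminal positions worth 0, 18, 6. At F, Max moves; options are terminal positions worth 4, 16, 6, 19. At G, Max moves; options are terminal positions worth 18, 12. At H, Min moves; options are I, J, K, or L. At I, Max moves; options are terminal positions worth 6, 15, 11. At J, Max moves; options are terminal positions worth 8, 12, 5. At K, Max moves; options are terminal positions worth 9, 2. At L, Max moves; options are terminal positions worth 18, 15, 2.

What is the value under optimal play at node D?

E: max(0, 18, 6) = 18
F: max(4, 16, 6, 19) = 19
G: max(18, 12) = 18
D: min(18, 19, 18) = 18

18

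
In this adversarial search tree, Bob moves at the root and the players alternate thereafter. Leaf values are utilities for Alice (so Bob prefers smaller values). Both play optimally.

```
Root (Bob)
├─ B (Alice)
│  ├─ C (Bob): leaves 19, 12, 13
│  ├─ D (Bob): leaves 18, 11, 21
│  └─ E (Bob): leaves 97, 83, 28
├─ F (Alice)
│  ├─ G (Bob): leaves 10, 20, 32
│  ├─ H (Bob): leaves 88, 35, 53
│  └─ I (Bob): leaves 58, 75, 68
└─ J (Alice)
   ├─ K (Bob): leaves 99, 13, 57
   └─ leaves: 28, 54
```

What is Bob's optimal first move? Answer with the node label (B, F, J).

C (Bob): min(19, 12, 13) = 12
D (Bob): min(18, 11, 21) = 11
E (Bob): min(97, 83, 28) = 28
B (Alice): max(12, 11, 28) = 28
G (Bob): min(10, 20, 32) = 10
H (Bob): min(88, 35, 53) = 35
I (Bob): min(58, 75, 68) = 58
F (Alice): max(10, 35, 58) = 58
K (Bob): min(99, 13, 57) = 13
J (Alice): max(13, 28, 54) = 54
Root (Bob): min(28, 58, 54) = 28
Bob picks the child with the lowest value: B (value 28).

B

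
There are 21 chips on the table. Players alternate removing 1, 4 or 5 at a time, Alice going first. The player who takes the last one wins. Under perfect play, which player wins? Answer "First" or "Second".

First

Compute winning (W) and losing (L) positions by backward induction:
i:   0  1  2  3  4  5  6  7  8  9 10 11 12 13 14 15 16 17 18 19 20 21
     L  W  L  W  W  W  W  W  L  W  L  W  W  W  W  W  L  W  L  W  W  W
Position 21 is W, so the first player wins.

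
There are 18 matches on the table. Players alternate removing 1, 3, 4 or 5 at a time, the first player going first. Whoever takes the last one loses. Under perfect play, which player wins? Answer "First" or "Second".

W/L table (W = player to move can force a win):
i:   0  1  2  3  4  5  6  7  8  9 10 11 12 13 14 15 16 17 18
     W  L  W  L  W  W  W  W  W  L  W  L  W  W  W  W  W  L  W
Position 18 is W, so the first player wins.

First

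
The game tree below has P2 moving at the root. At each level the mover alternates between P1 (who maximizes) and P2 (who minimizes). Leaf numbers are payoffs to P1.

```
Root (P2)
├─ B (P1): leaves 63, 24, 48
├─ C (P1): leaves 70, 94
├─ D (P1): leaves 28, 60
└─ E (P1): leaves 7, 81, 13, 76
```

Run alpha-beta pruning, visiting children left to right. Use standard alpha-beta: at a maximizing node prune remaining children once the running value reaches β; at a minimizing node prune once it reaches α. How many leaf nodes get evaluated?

B [α=-∞,β=+∞]: v=63
C [α=-∞,β=63]: v=70 after child 1 ≥ β → β-cutoff, skip 1
D [α=-∞,β=63]: v=60
E [α=-∞,β=60]: v=81 after child 2 ≥ β → β-cutoff, skip 2
Root [α=-∞,β=+∞]: v=60
Leaves evaluated: 8 of 11.

8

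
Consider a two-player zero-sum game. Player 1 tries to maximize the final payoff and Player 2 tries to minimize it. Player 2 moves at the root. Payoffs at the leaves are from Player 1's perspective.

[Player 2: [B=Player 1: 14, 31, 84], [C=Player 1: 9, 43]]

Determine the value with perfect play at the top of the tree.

B (Player 1): max(14, 31, 84) = 84
C (Player 1): max(9, 43) = 43
Root (Player 2): min(84, 43) = 43

43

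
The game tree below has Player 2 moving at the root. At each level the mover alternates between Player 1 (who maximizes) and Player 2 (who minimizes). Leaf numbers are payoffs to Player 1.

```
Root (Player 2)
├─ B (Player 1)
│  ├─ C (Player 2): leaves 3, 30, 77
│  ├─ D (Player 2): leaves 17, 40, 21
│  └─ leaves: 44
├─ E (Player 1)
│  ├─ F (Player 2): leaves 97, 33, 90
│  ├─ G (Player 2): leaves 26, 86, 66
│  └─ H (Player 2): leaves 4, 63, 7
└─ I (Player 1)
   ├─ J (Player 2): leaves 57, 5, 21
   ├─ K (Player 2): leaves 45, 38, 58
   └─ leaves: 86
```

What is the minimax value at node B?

C: min(3, 30, 77) = 3
D: min(17, 40, 21) = 17
B: max(3, 17, 44) = 44

44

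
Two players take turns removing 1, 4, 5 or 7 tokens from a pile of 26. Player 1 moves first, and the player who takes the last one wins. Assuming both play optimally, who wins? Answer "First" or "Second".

Second

i:   0  1  2  3  4  5  6  7  8  9 10 11 12 13 14 15 16 17 18 19 20 21 22 23 24 25 26
     L  W  L  W  W  W  W  W  L  W  L  W  W  W  W  W  L  W  L  W  W  W  W  W  L  W  L
Position 26 is L, so the second player wins.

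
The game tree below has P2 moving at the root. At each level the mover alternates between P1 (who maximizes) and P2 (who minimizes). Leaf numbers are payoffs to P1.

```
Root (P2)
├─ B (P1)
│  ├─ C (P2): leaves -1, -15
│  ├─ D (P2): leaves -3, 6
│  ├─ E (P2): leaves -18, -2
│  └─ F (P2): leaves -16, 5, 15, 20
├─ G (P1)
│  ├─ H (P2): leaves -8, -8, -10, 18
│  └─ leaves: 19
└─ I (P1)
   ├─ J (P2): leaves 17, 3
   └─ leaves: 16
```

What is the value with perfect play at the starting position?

-3

C (P2): min(-1, -15) = -15
D (P2): min(-3, 6) = -3
E (P2): min(-18, -2) = -18
F (P2): min(-16, 5, 15, 20) = -16
B (P1): max(-15, -3, -18, -16) = -3
H (P2): min(-8, -8, -10, 18) = -10
G (P1): max(-10, 19) = 19
J (P2): min(17, 3) = 3
I (P1): max(3, 16) = 16
Root (P2): min(-3, 19, 16) = -3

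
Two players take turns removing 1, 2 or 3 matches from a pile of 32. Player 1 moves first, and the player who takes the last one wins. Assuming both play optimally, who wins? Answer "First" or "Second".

Second

Positions where the player to move wins (W) vs loses (L):
i:   0  1  2  3  4  5  6  7  8  9 10 11 12 13 14 15 16 17 18 19 20 21 22 23 24 25 26 27 28 29 30 31 32
     L  W  W  W  L  W  W  W  L  W  W  W  L  W  W  W  L  W  W  W  L  W  W  W  L  W  W  W  L  W  W  W  L
Position 32 is L, so the second player wins.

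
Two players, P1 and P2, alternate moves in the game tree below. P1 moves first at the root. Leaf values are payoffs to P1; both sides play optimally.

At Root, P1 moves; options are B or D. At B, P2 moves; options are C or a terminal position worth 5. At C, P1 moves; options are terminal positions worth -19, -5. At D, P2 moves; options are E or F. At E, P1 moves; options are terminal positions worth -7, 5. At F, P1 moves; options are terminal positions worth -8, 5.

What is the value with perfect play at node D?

E: max(-7, 5) = 5
F: max(-8, 5) = 5
D: min(5, 5) = 5

5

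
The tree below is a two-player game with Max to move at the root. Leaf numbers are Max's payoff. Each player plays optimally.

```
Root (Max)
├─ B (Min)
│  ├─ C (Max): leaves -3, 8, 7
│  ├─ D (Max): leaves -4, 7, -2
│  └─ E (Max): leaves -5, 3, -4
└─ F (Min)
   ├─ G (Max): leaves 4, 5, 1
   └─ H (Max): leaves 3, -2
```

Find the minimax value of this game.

C (Max): max(-3, 8, 7) = 8
D (Max): max(-4, 7, -2) = 7
E (Max): max(-5, 3, -4) = 3
B (Min): min(8, 7, 3) = 3
G (Max): max(4, 5, 1) = 5
H (Max): max(3, -2) = 3
F (Min): min(5, 3) = 3
Root (Max): max(3, 3) = 3

3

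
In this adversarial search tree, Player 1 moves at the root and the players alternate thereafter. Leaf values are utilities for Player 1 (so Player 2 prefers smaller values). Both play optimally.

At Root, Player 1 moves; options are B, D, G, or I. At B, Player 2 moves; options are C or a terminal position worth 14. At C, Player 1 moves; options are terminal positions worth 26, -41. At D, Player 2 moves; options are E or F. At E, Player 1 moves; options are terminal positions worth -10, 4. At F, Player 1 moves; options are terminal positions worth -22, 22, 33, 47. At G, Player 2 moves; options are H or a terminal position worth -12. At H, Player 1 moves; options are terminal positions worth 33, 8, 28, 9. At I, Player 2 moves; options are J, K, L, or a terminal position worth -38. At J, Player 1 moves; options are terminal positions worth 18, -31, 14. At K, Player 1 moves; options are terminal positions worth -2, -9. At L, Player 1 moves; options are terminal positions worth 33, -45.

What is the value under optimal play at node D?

4

E: max(-10, 4) = 4
F: max(-22, 22, 33, 47) = 47
D: min(4, 47) = 4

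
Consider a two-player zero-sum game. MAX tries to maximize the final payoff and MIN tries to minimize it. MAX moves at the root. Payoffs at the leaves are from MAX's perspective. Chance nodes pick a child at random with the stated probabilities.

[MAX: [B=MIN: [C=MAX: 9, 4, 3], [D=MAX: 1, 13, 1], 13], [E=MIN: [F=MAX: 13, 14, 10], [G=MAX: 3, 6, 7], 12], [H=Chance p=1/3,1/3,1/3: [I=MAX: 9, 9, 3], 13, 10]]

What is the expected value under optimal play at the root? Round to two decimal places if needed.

10.67

C (MAX): max(9, 4, 3) = 9
D (MAX): max(1, 13, 1) = 13
B (MIN): min(9, 13, 13) = 9
F (MAX): max(13, 14, 10) = 14
G (MAX): max(3, 6, 7) = 7
E (MIN): min(14, 7, 12) = 7
I (MAX): max(9, 9, 3) = 9
H (Chance): 1/3·9 + 1/3·13 + 1/3·10 = 10.67
Root (MAX): max(9, 7, 10.67) = 10.67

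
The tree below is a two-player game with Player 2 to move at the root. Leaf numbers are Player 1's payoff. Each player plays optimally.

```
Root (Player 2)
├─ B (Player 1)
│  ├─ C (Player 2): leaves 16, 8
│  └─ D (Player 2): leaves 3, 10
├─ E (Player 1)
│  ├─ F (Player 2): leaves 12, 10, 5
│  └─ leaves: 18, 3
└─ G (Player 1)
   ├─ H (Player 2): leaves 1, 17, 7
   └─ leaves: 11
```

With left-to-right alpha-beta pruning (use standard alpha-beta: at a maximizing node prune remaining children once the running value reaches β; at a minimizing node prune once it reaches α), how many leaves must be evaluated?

C [α=-∞,β=+∞]: v=8
D [α=8,β=+∞]: v=3 after child 1 ≤ α → α-cutoff, skip 1
B [α=-∞,β=+∞]: v=8
F [α=-∞,β=8]: v=5
E [α=-∞,β=8]: v=18 after child 2 ≥ β → β-cutoff, skip 1
H [α=-∞,β=8]: v=1
G [α=-∞,β=8]: v=11
Root [α=-∞,β=+∞]: v=8
Leaves evaluated: 11 of 13.

11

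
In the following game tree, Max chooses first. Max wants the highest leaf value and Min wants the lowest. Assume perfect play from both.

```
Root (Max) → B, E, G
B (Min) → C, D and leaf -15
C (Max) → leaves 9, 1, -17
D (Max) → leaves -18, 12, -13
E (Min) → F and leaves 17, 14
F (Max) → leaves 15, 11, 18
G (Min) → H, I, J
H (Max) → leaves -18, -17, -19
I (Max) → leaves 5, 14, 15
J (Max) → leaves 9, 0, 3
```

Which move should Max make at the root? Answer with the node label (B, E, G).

E

C (Max): max(9, 1, -17) = 9
D (Max): max(-18, 12, -13) = 12
B (Min): min(9, 12, -15) = -15
F (Max): max(15, 11, 18) = 18
E (Min): min(18, 17, 14) = 14
H (Max): max(-18, -17, -19) = -17
I (Max): max(5, 14, 15) = 15
J (Max): max(9, 0, 3) = 9
G (Min): min(-17, 15, 9) = -17
Root (Max): max(-15, 14, -17) = 14
Max picks the child with the highest value: E (value 14).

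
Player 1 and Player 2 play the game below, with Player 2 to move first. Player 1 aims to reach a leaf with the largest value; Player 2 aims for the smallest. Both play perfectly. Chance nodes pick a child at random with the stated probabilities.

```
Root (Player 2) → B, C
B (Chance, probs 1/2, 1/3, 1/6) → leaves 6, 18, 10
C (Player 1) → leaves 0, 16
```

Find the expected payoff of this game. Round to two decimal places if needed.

B (Chance): 1/2·6 + 1/3·18 + 1/6·10 = 10.67
C (Player 1): max(0, 16) = 16
Root (Player 2): min(10.67, 16) = 10.67

10.67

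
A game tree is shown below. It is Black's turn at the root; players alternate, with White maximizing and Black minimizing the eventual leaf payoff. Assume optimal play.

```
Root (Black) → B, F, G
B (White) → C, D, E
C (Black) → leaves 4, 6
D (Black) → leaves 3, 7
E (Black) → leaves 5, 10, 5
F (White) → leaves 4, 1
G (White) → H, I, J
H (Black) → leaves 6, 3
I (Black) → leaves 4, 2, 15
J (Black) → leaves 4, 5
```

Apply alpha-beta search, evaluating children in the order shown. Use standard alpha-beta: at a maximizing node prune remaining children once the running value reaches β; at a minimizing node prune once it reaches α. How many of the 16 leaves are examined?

14

C [α=-∞,β=+∞]: v=4
D [α=4,β=+∞]: v=3 after child 1 ≤ α → α-cutoff, skip 1
E [α=4,β=+∞]: v=5
B [α=-∞,β=+∞]: v=5
F [α=-∞,β=5]: v=4
H [α=-∞,β=4]: v=3
I [α=3,β=4]: v=2 after child 2 ≤ α → α-cutoff, skip 1
J [α=3,β=4]: v=4
G [α=-∞,β=4]: v=4
Root [α=-∞,β=+∞]: v=4
Leaves evaluated: 14 of 16.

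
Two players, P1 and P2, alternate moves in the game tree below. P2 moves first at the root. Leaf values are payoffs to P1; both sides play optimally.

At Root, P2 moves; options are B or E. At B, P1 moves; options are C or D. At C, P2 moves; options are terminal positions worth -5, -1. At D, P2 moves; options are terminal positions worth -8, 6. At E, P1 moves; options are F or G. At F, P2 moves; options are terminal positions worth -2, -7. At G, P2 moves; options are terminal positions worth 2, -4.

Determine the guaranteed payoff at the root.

C (P2): min(-5, -1) = -5
D (P2): min(-8, 6) = -8
B (P1): max(-5, -8) = -5
F (P2): min(-2, -7) = -7
G (P2): min(2, -4) = -4
E (P1): max(-7, -4) = -4
Root (P2): min(-5, -4) = -5

-5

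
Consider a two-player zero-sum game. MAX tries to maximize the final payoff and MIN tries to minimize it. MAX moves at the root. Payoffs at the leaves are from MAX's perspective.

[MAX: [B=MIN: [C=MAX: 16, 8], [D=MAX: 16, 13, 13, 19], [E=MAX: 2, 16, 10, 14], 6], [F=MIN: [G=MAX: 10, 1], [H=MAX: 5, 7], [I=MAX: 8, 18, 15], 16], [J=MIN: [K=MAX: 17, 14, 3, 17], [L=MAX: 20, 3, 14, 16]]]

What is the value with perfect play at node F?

G: max(10, 1) = 10
H: max(5, 7) = 7
I: max(8, 18, 15) = 18
F: min(10, 7, 18, 16) = 7

7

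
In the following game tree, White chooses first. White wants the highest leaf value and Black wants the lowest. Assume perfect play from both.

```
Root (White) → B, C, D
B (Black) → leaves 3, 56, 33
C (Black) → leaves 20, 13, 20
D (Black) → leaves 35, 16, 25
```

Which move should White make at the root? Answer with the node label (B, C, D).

D

B (Black): min(3, 56, 33) = 3
C (Black): min(20, 13, 20) = 13
D (Black): min(35, 16, 25) = 16
Root (White): max(3, 13, 16) = 16
White picks the child with the highest value: D (value 16).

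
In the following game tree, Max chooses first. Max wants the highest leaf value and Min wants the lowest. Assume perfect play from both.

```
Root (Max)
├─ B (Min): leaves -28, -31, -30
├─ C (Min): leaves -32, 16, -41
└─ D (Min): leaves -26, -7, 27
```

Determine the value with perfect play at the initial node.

B (Min): min(-28, -31, -30) = -31
C (Min): min(-32, 16, -41) = -41
D (Min): min(-26, -7, 27) = -26
Root (Max): max(-31, -41, -26) = -26

-26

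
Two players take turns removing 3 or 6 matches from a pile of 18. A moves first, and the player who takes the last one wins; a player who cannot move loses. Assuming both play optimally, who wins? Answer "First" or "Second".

Second

Compute winning (W) and losing (L) positions by backward induction:
i:   0  1  2  3  4  5  6  7  8  9 10 11 12 13 14 15 16 17 18
     L  L  L  W  W  W  W  W  W  L  L  L  W  W  W  W  W  W  L
Position 18 is L, so the second player wins.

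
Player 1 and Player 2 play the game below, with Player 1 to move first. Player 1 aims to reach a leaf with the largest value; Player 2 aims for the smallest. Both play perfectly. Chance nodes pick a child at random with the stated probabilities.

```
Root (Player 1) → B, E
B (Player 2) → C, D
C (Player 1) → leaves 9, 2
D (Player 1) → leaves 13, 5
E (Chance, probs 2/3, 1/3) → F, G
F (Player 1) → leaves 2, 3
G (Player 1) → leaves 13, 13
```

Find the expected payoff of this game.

C (Player 1): max(9, 2) = 9
D (Player 1): max(13, 5) = 13
B (Player 2): min(9, 13) = 9
F (Player 1): max(2, 3) = 3
G (Player 1): max(13, 13) = 13
E (Chance): 2/3·3 + 1/3·13 = 6.33
Root (Player 1): max(9, 6.33) = 9

9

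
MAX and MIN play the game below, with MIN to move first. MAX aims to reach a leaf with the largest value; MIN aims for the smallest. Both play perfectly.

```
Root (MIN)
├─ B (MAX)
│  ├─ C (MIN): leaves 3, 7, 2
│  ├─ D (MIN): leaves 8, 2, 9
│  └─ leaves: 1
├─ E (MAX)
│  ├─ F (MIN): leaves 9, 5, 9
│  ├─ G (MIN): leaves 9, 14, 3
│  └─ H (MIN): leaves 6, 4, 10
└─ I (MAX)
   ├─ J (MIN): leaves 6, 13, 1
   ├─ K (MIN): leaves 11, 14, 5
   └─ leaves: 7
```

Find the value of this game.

C (MIN): min(3, 7, 2) = 2
D (MIN): min(8, 2, 9) = 2
B (MAX): max(2, 2, 1) = 2
F (MIN): min(9, 5, 9) = 5
G (MIN): min(9, 14, 3) = 3
H (MIN): min(6, 4, 10) = 4
E (MAX): max(5, 3, 4) = 5
J (MIN): min(6, 13, 1) = 1
K (MIN): min(11, 14, 5) = 5
I (MAX): max(1, 5, 7) = 7
Root (MIN): min(2, 5, 7) = 2

2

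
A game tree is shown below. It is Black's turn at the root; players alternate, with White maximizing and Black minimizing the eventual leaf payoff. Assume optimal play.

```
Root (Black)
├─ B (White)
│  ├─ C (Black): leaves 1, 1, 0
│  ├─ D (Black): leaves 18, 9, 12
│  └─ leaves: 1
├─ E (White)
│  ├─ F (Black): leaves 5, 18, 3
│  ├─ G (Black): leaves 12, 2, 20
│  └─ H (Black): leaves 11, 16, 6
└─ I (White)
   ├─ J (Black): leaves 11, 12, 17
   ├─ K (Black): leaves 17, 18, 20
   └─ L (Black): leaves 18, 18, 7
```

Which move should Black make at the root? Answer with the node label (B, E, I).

E

C (Black): min(1, 1, 0) = 0
D (Black): min(18, 9, 12) = 9
B (White): max(0, 9, 1) = 9
F (Black): min(5, 18, 3) = 3
G (Black): min(12, 2, 20) = 2
H (Black): min(11, 16, 6) = 6
E (White): max(3, 2, 6) = 6
J (Black): min(11, 12, 17) = 11
K (Black): min(17, 18, 20) = 17
L (Black): min(18, 18, 7) = 7
I (White): max(11, 17, 7) = 17
Root (Black): min(9, 6, 17) = 6
Black picks the child with the lowest value: E (value 6).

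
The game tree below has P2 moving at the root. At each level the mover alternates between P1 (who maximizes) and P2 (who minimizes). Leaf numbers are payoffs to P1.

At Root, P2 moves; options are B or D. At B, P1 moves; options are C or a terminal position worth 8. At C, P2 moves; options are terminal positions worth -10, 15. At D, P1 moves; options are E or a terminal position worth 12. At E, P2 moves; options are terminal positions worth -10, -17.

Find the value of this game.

C (P2): min(-10, 15) = -10
B (P1): max(-10, 8) = 8
E (P2): min(-10, -17) = -17
D (P1): max(-17, 12) = 12
Root (P2): min(8, 12) = 8

8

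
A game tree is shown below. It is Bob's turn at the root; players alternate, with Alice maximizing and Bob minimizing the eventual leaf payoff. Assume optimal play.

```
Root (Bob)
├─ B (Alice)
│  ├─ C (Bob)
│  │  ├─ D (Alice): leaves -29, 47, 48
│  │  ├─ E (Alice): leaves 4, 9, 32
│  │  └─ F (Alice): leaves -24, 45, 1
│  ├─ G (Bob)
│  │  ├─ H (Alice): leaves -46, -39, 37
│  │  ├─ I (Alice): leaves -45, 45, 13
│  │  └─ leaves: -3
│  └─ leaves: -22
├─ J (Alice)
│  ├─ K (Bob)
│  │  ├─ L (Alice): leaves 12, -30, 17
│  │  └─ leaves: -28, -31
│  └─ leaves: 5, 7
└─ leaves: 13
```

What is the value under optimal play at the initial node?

7

D (Alice): max(-29, 47, 48) = 48
E (Alice): max(4, 9, 32) = 32
F (Alice): max(-24, 45, 1) = 45
C (Bob): min(48, 32, 45) = 32
H (Alice): max(-46, -39, 37) = 37
I (Alice): max(-45, 45, 13) = 45
G (Bob): min(37, 45, -3) = -3
B (Alice): max(32, -3, -22) = 32
L (Alice): max(12, -30, 17) = 17
K (Bob): min(17, -28, -31) = -31
J (Alice): max(-31, 5, 7) = 7
Root (Bob): min(32, 7, 13) = 7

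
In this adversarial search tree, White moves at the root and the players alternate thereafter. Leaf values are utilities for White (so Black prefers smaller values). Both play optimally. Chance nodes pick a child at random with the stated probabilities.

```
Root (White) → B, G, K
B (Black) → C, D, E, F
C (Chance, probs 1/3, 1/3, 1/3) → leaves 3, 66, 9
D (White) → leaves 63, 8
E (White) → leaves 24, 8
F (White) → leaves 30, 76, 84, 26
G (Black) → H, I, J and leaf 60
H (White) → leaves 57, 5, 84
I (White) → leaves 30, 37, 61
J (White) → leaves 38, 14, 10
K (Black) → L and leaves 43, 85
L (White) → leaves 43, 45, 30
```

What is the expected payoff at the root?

C (Chance): 1/3·3 + 1/3·66 + 1/3·9 = 26
D (White): max(63, 8) = 63
E (White): max(24, 8) = 24
F (White): max(30, 76, 84, 26) = 84
B (Black): min(26, 63, 24, 84) = 24
H (White): max(57, 5, 84) = 84
I (White): max(30, 37, 61) = 61
J (White): max(38, 14, 10) = 38
G (Black): min(84, 61, 38, 60) = 38
L (White): max(43, 45, 30) = 45
K (Black): min(45, 43, 85) = 43
Root (White): max(24, 38, 43) = 43

43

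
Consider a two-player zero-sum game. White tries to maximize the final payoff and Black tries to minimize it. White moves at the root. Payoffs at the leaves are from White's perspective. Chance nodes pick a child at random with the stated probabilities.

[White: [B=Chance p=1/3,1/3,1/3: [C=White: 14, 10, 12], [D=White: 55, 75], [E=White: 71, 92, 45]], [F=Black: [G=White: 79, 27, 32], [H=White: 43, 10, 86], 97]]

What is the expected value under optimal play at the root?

C (White): max(14, 10, 12) = 14
D (White): max(55, 75) = 75
E (White): max(71, 92, 45) = 92
B (Chance): 1/3·14 + 1/3·75 + 1/3·92 = 60.33
G (White): max(79, 27, 32) = 79
H (White): max(43, 10, 86) = 86
F (Black): min(79, 86, 97) = 79
Root (White): max(60.33, 79) = 79

79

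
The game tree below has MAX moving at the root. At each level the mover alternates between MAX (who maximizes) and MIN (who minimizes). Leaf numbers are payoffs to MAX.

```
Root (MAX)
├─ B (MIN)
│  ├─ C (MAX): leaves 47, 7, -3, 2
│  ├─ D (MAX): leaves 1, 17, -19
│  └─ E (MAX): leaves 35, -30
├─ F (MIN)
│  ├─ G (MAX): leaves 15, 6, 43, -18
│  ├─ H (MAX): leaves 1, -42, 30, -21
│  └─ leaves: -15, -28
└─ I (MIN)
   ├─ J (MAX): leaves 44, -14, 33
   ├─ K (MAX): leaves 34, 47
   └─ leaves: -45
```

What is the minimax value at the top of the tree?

17

C (MAX): max(47, 7, -3, 2) = 47
D (MAX): max(1, 17, -19) = 17
E (MAX): max(35, -30) = 35
B (MIN): min(47, 17, 35) = 17
G (MAX): max(15, 6, 43, -18) = 43
H (MAX): max(1, -42, 30, -21) = 30
F (MIN): min(43, 30, -15, -28) = -28
J (MAX): max(44, -14, 33) = 44
K (MAX): max(34, 47) = 47
I (MIN): min(44, 47, -45) = -45
Root (MAX): max(17, -28, -45) = 17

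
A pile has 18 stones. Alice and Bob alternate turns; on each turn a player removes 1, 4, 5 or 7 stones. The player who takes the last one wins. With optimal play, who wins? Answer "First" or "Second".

Second

i:   0  1  2  3  4  5  6  7  8  9 10 11 12 13 14 15 16 17 18
     L  W  L  W  W  W  W  W  L  W  L  W  W  W  W  W  L  W  L
Position 18 is L, so the second player wins.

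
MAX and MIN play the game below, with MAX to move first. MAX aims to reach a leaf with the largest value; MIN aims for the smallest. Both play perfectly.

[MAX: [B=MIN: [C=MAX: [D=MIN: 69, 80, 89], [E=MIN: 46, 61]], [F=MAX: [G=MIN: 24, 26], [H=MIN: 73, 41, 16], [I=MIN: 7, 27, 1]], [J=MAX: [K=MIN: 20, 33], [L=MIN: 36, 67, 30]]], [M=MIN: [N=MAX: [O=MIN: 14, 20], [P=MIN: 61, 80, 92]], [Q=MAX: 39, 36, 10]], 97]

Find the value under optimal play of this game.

97

D (MIN): min(69, 80, 89) = 69
E (MIN): min(46, 61) = 46
C (MAX): max(69, 46) = 69
G (MIN): min(24, 26) = 24
H (MIN): min(73, 41, 16) = 16
I (MIN): min(7, 27, 1) = 1
F (MAX): max(24, 16, 1) = 24
K (MIN): min(20, 33) = 20
L (MIN): min(36, 67, 30) = 30
J (MAX): max(20, 30) = 30
B (MIN): min(69, 24, 30) = 24
O (MIN): min(14, 20) = 14
P (MIN): min(61, 80, 92) = 61
N (MAX): max(14, 61) = 61
Q (MAX): max(39, 36, 10) = 39
M (MIN): min(61, 39) = 39
Root (MAX): max(24, 39, 97) = 97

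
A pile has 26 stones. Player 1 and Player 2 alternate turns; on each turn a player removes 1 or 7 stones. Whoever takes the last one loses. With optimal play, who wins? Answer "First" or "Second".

i:   0  1  2  3  4  5  6  7  8  9 10 11 12 13 14 15 16 17 18 19 20 21 22 23 24 25 26
     W  L  W  L  W  L  W  L  W  L  W  L  W  L  W  L  W  L  W  L  W  L  W  L  W  L  W
Position 26 is W, so the first player wins.

First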